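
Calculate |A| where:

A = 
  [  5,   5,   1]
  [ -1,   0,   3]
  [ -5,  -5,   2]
15

Cofactor expansion along row 1:
det(A) = (5)·((0)(2) - (3)(-5)) - (5)·((-1)(2) - (3)(-5)) + (1)·((-1)(-5) - (0)(-5))
  = (5)(15) - (5)(13) + (1)(5)
  = 15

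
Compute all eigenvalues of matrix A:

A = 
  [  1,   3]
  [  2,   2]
tr(A) = 3, det(A) = -4
Characteristic polynomial: λ² - tr(A)λ + det(A) = λ² - 3λ - 4
λ² - 3λ - 4 = (λ + 1)(λ - 4)

λ = 4, -1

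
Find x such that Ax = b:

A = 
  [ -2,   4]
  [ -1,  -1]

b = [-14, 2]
Row reduce the augmented matrix [A|b]:
R2 → R2 - (1/2)·R1
REF = 
  [ -2,   4, -14]
  [  0,  -3,   9]

Back-substitution:
x₂ = 9 / (-3) = -3
x₁ = (-14 - (4)(-3)) / (-2) = 1

x = [1, -3]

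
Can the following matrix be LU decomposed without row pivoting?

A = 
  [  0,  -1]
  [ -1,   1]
No.
A[1,1] = 0 but A[2,1] = -1 ≠ 0. Any LU with L unit lower triangular has (LU)[1,1] = U[1,1] and (LU)[2,1] = L[2,1]·U[1,1]; matching A forces U[1,1] = 0, which then forces (LU)[2,1] = 0 ≠ -1. A row swap (pivoting) is required.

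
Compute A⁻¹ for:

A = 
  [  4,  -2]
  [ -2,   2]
det(A) = (4)(2) - (-2)(-2) = 4
For a 2×2 matrix, A⁻¹ = (1/det(A)) · [[d, -b], [-c, a]]
    = (1/4) · [[2, 2], [2, 4]]

A⁻¹ = 
  [1/2, 1/2]
  [1/2,   1]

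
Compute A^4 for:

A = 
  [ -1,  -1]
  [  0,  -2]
A² = A·A:
A²[1,1] = (-1)(-1) + (-1)(0) = 1
A²[1,2] = (-1)(-1) + (-1)(-2) = 3
A²[2,1] = (0)(-1) + (-2)(0) = 0
A²[2,2] = (0)(-1) + (-2)(-2) = 4
A² = 
  [  1,   3]
  [  0,   4]

A^3 = A^2·A:
A^3[1,1] = (1)(-1) + (3)(0) = -1
A^3[1,2] = (1)(-1) + (3)(-2) = -7
A^3[2,1] = (0)(-1) + (4)(0) = 0
A^3[2,2] = (0)(-1) + (4)(-2) = -8
A^3 = 
  [ -1,  -7]
  [  0,  -8]

A^4 = A^3·A:
A^4[1,1] = (-1)(-1) + (-7)(0) = 1
A^4[1,2] = (-1)(-1) + (-7)(-2) = 15
A^4[2,1] = (0)(-1) + (-8)(0) = 0
A^4[2,2] = (0)(-1) + (-8)(-2) = 16
A^4 = 
  [  1,  15]
  [  0,  16]

Therefore
A^4 = 
  [  1,  15]
  [  0,  16]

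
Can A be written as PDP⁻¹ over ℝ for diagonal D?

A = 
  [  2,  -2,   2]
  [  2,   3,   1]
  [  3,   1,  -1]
No

Characteristic polynomial: det(λI - A) = λ³ - 4λ² - 2λ + 32
By the rational root theorem any rational root is an integer dividing 32; none of those is a root, so p(λ) has no rational roots and hence (being an irreducible cubic) no repeated roots.
Discriminant of the cubic: Δ = -14752
Δ < 0 ⇒ one real eigenvalue and a complex-conjugate pair: λ ≈ 3.199 + 1.763i, 3.199 - 1.763i, -2.398
Has complex eigenvalues (not diagonalizable over ℝ).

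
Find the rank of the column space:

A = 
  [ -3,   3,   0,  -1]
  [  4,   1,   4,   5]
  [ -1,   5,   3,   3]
Row reduce:
R2 → R2 + (4/3)·R1
R3 → R3 - (1/3)·R1
R3 → R3 - (4/5)·R2
REF = 
  [  -3,    3,    0,   -1]
  [   0,    5,    4, 11/3]
  [   0,    0, -1/5,  2/5]
Pivot columns: 1, 2, 3 → 3 pivots.
dim(Col(A)) = number of pivot columns = 3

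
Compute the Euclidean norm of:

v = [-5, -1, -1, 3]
6

||v||₂ = √((-5)² + (-1)² + (-1)² + (3)²) = √36 = 6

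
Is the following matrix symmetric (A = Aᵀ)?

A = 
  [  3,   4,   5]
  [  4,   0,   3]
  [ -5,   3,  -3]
No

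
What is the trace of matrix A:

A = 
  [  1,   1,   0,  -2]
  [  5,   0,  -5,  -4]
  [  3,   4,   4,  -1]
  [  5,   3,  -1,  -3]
2

tr(A) = 1 + 0 + 4 + -3 = 2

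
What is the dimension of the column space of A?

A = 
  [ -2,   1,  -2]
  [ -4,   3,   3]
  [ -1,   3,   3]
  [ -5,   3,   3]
Row reduce:
R2 → R2 - (2)·R1
R3 → R3 - (1/2)·R1
R4 → R4 - (5/2)·R1
R3 → R3 - (5/2)·R2
R4 → R4 - (1/2)·R2
R4 → R4 + (1/3)·R3
REF = 
  [   -2,     1,    -2]
  [    0,     1,     7]
  [    0,     0, -27/2]
  [    0,     0,     0]
Pivot columns: 1, 2, 3 → 3 pivots.
dim(Col(A)) = number of pivot columns = 3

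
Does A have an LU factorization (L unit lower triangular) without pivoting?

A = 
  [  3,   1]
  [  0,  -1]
Yes.
A[1,1] = 3 ≠ 0, so Gaussian elimination proceeds without a row swap: multiplier ℓ₂₁ = (0)/(3) = 0, and U[2,2] = -1 - (0)(1) = -1.
L = 
  [  1,   0]
  [  0,   1]
U = 
  [  3,   1]
  [  0,  -1]
Check row 2 of LU: [(0)(3), (0)(1) + (-1)] = [0, -1] = row 2 of A ✓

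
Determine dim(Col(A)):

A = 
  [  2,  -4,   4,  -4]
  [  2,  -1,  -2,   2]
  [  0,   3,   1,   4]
Row reduce:
R2 → R2 - (1)·R1
R3 → R3 - (1)·R2
REF = 
  [  2,  -4,   4,  -4]
  [  0,   3,  -6,   6]
  [  0,   0,   7,  -2]
Pivot columns: 1, 2, 3 → 3 pivots.
dim(Col(A)) = number of pivot columns = 3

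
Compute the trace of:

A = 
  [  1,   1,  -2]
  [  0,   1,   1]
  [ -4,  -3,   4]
6

tr(A) = 1 + 1 + 4 = 6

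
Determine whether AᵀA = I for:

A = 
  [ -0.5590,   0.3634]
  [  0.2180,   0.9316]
No

AᵀA = 
  [  0.3600,  -0.0001]
  [ -0.0001,   0.9999]
≠ I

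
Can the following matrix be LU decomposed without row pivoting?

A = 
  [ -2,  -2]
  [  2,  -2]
Yes.
A[1,1] = -2 ≠ 0, so Gaussian elimination proceeds without a row swap: multiplier ℓ₂₁ = (2)/(-2) = -1, and U[2,2] = -2 - (-1)(-2) = -4.
L = 
  [  1,   0]
  [ -1,   1]
U = 
  [ -2,  -2]
  [  0,  -4]
Check row 2 of LU: [(-1)(-2), (-1)(-2) + (-4)] = [2, -2] = row 2 of A ✓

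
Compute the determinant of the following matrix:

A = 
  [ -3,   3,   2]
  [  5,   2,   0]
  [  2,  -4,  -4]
36

Cofactor expansion along row 1:
det(A) = (-3)·((2)(-4) - (0)(-4)) - (3)·((5)(-4) - (0)(2)) + (2)·((5)(-4) - (2)(2))
  = (-3)(-8) - (3)(-20) + (2)(-24)
  = 36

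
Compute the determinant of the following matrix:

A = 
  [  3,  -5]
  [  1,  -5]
For a 2×2 matrix, det = ad - bc = (3)(-5) - (-5)(1) = -10

det(A) = -10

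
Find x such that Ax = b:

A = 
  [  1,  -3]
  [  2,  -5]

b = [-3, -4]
x = [3, 2]

Row reduce the augmented matrix [A|b]:
R2 → R2 - (2)·R1
REF = 
  [  1,  -3,  -3]
  [  0,   1,   2]

Back-substitution:
x₂ = 2 / 1 = 2
x₁ = (-3 - (-3)(2)) / 1 = 3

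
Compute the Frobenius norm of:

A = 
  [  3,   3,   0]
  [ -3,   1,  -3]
||A||_F = 6.083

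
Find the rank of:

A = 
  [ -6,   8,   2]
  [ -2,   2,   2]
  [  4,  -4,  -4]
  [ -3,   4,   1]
rank(A) = 2

Row reduce:
R2 → R2 - (1/3)·R1
R3 → R3 + (2/3)·R1
R4 → R4 - (1/2)·R1
R3 → R3 + (2)·R2
REF = 
  [  -6,    8,    2]
  [   0, -2/3,  4/3]
  [   0,    0,    0]
  [   0,    0,    0]
Pivot columns: 1, 2 → 2 pivots.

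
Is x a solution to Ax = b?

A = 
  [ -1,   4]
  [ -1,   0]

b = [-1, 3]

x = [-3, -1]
Yes

Ax = [-1, 3] = b ✓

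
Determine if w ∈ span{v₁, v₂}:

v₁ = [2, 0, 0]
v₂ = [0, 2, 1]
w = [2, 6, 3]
Yes

Form the augmented matrix and row-reduce:
[v₁|v₂|w] = 
  [  2,   0,   2]
  [  0,   2,   6]
  [  0,   1,   3]
R3 → R3 - (1/2)·R2
REF = 
  [  2,   0,   2]
  [  0,   2,   6]
  [  0,   0,   0]

No row of the form [0 0 | nonzero], so the system is consistent. Back-substitution gives c₁ = 1, c₂ = 3: w = (1)·v₁ + (3)·v₂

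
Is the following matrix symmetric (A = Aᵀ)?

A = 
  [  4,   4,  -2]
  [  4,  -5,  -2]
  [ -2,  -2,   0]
Yes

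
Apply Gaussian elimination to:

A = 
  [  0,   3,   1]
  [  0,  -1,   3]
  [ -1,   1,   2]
Row operations:
Swap R1 ↔ R3
R3 → R3 + (3)·R2

Resulting echelon form:
REF = 
  [ -1,   1,   2]
  [  0,  -1,   3]
  [  0,   0,  10]

Rank = 3 (number of non-zero pivot rows).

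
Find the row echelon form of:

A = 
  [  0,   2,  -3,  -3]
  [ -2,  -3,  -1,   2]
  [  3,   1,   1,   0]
Row operations:
Swap R1 ↔ R2
R3 → R3 + (3/2)·R1
R3 → R3 + (7/4)·R2

Resulting echelon form:
REF = 
  [   -2,    -3,    -1,     2]
  [    0,     2,    -3,    -3]
  [    0,     0, -23/4,  -9/4]

Rank = 3 (number of non-zero pivot rows).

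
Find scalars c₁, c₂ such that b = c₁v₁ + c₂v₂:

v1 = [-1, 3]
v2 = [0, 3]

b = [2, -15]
c1 = -2, c2 = -3

b = -2·v1 + -3·v2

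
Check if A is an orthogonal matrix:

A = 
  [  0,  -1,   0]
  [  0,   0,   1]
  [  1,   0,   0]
Yes

AᵀA = 
  [  1,   0,   0]
  [  0,   1,   0]
  [  0,   0,   1]
= I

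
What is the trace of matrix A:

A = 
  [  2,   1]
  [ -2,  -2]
0

tr(A) = 2 + -2 = 0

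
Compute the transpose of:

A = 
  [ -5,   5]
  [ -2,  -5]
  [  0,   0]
Aᵀ = 
  [ -5,  -2,   0]
  [  5,  -5,   0]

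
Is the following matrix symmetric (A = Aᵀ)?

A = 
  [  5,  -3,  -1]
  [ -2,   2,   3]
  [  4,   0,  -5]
No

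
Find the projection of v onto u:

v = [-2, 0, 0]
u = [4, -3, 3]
v·u = (-2)(4) + (0)(-3) + (0)(3) = -8
u·u = (4)² + (-3)² + (3)² = 34
proj_u(v) = (v·u / u·u) × u = (-8/34) × u = (-4/17) × u

proj_u(v) = [-16/17, 12/17, -12/17]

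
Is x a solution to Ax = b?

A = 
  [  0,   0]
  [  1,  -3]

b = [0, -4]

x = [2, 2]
Yes

Ax = [0, -4] = b ✓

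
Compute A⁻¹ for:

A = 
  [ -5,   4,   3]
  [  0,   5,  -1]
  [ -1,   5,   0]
det(A) = (-5)·((5)(0) - (-1)(5)) - (4)·((0)(0) - (-1)(-1)) + (3)·((0)(5) - (5)(-1))
  = (-5)(5) - (4)(-1) + (3)(5)
  = -6
det(A) = -6 ≠ 0, so A is invertible.

Cofactors Cᵢⱼ = (-1)ⁱ⁺ʲ·Mᵢⱼ:
C = 
  [  5,   1,   5]
  [ 15,   3,  21]
  [-19,  -5, -25]

adj(A) = Cᵀ:
adj(A) = 
  [  5,  15, -19]
  [  1,   3,  -5]
  [  5,  21, -25]

A⁻¹ = (-1/6) · adj(A):
A⁻¹ = 
  [-5/6, -5/2, 19/6]
  [-1/6, -1/2,  5/6]
  [-5/6, -7/2, 25/6]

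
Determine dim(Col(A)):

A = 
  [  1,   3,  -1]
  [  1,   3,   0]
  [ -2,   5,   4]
Row reduce:
R2 → R2 - (1)·R1
R3 → R3 + (2)·R1
Swap R2 ↔ R3
REF = 
  [  1,   3,  -1]
  [  0,  11,   2]
  [  0,   0,   1]
Pivot columns: 1, 2, 3 → 3 pivots.
dim(Col(A)) = number of pivot columns = 3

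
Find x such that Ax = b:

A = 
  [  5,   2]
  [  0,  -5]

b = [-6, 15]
x = [0, -3]

Row reduce the augmented matrix [A|b]:
(already in echelon form)
REF = 
  [  5,   2,  -6]
  [  0,  -5,  15]

Back-substitution:
x₂ = 15 / (-5) = -3
x₁ = (-6 - (2)(-3)) / 5 = 0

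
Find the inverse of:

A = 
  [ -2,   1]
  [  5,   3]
det(A) = (-2)(3) - (1)(5) = -11
For a 2×2 matrix, A⁻¹ = (1/det(A)) · [[d, -b], [-c, a]]
    = (-1/11) · [[3, -1], [-5, -2]]

A⁻¹ = 
  [-3/11,  1/11]
  [ 5/11,  2/11]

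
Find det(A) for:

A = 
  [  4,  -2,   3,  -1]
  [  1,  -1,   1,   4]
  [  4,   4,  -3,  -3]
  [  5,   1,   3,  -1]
Cofactor expansion along row 1: det(A) = a₁₁M₁₁ - a₁₂M₁₂ + a₁₃M₁₃ - a₁₄M₁₄

M₁₁ = det[[-1, 1, 4]; [4, -3, -3]; [1, 3, -1]]
  = (-1)·((-3)(-1) - (-3)(3)) - (1)·((4)(-1) - (-3)(1)) + (4)·((4)(3) - (-3)(1))
  = (-1)(12) - (1)(-1) + (4)(15)
  = 49
M₁₂ = det[[1, 1, 4]; [4, -3, -3]; [5, 3, -1]]
  = (1)·((-3)(-1) - (-3)(3)) - (1)·((4)(-1) - (-3)(5)) + (4)·((4)(3) - (-3)(5))
  = (1)(12) - (1)(11) + (4)(27)
  = 109
M₁₃ = det[[1, -1, 4]; [4, 4, -3]; [5, 1, -1]]
  = (1)·((4)(-1) - (-3)(1)) - (-1)·((4)(-1) - (-3)(5)) + (4)·((4)(1) - (4)(5))
  = (1)(-1) - (-1)(11) + (4)(-16)
  = -54
M₁₄ = det[[1, -1, 1]; [4, 4, -3]; [5, 1, 3]]
  = (1)·((4)(3) - (-3)(1)) - (-1)·((4)(3) - (-3)(5)) + (1)·((4)(1) - (4)(5))
  = (1)(15) - (-1)(27) + (1)(-16)
  = 26

det(A) = (4)(49) - (-2)(109) + (3)(-54) - (-1)(26) = 278

det(A) = 278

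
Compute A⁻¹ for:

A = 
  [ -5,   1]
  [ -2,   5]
det(A) = (-5)(5) - (1)(-2) = -23
For a 2×2 matrix, A⁻¹ = (1/det(A)) · [[d, -b], [-c, a]]
    = (-1/23) · [[5, -1], [2, -5]]

A⁻¹ = 
  [-5/23,  1/23]
  [-2/23,  5/23]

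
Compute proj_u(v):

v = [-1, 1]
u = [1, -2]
proj_u(v) = [-3/5, 6/5]

v·u = (-1)(1) + (1)(-2) = -3
u·u = (1)² + (-2)² = 5
proj_u(v) = (v·u / u·u) × u = (-3/5) × u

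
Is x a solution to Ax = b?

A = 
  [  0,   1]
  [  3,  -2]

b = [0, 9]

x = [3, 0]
Yes

Ax = [0, 9] = b ✓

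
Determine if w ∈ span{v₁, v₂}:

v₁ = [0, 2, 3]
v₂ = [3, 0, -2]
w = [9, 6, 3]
Yes

Form the augmented matrix and row-reduce:
[v₁|v₂|w] = 
  [  0,   3,   9]
  [  2,   0,   6]
  [  3,  -2,   3]
Swap R1 ↔ R2
R3 → R3 - (3/2)·R1
R3 → R3 + (2/3)·R2
REF = 
  [  2,   0,   6]
  [  0,   3,   9]
  [  0,   0,   0]

No row of the form [0 0 | nonzero], so the system is consistent. Back-substitution gives c₁ = 3, c₂ = 3: w = (3)·v₁ + (3)·v₂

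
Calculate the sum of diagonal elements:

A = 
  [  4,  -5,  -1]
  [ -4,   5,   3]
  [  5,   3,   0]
9

tr(A) = 4 + 5 + 0 = 9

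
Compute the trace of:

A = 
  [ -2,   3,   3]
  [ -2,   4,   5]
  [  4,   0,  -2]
0

tr(A) = -2 + 4 + -2 = 0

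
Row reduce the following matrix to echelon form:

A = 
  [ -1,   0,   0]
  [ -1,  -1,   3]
Row operations:
R2 → R2 - (1)·R1

Resulting echelon form:
REF = 
  [ -1,   0,   0]
  [  0,  -1,   3]

Rank = 2 (number of non-zero pivot rows).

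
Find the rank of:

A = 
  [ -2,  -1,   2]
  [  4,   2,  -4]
Row reduce:
R2 → R2 + (2)·R1
REF = 
  [ -2,  -1,   2]
  [  0,   0,   0]
Pivot columns: 1 → 1 pivot.

rank(A) = 1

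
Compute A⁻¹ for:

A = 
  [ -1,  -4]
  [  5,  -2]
det(A) = (-1)(-2) - (-4)(5) = 22
For a 2×2 matrix, A⁻¹ = (1/det(A)) · [[d, -b], [-c, a]]
    = (1/22) · [[-2, 4], [-5, -1]]

A⁻¹ = 
  [-1/11,  2/11]
  [-5/22, -1/22]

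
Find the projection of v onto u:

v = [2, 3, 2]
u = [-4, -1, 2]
v·u = (2)(-4) + (3)(-1) + (2)(2) = -7
u·u = (-4)² + (-1)² + (2)² = 21
proj_u(v) = (v·u / u·u) × u = (-7/21) × u = (-1/3) × u

proj_u(v) = [4/3, 1/3, -2/3]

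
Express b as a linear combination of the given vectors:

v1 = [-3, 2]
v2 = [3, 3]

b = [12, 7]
c1 = -1, c2 = 3

b = -1·v1 + 3·v2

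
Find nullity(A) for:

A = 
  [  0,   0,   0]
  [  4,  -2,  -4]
nullity(A) = 2

Row reduce:
Swap R1 ↔ R2
REF = 
  [  4,  -2,  -4]
  [  0,   0,   0]
Pivot columns: 1 → 1 pivot.
rank(A) = 1, so nullity(A) = 3 - 1 = 2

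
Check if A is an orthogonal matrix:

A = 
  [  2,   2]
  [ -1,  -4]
No

AᵀA = 
  [  5,   8]
  [  8,  20]
≠ I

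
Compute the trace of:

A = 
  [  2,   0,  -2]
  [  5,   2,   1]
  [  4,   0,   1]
5

tr(A) = 2 + 2 + 1 = 5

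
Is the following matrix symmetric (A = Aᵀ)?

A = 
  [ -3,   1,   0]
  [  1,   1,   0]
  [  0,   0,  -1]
Yes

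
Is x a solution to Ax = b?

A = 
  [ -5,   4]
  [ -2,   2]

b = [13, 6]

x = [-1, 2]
Yes

Ax = [13, 6] = b ✓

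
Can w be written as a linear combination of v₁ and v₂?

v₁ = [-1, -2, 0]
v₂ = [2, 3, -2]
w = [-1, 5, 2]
No

Form the augmented matrix and row-reduce:
[v₁|v₂|w] = 
  [ -1,   2,  -1]
  [ -2,   3,   5]
  [  0,  -2,   2]
R2 → R2 - (2)·R1
R3 → R3 - (2)·R2
REF = 
  [ -1,   2,  -1]
  [  0,  -1,   7]
  [  0,   0, -12]

Row 3 reads [0 0 | -12], i.e. 0 = -12, so the system is inconsistent and w ∉ span{v₁, v₂}.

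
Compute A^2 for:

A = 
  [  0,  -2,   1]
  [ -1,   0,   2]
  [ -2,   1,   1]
A² = A·A:
A²[1,1] = (0)(0) + (-2)(-1) + (1)(-2) = 0
A²[1,2] = (0)(-2) + (-2)(0) + (1)(1) = 1
A²[1,3] = (0)(1) + (-2)(2) + (1)(1) = -3
A²[2,1] = (-1)(0) + (0)(-1) + (2)(-2) = -4
A²[2,2] = (-1)(-2) + (0)(0) + (2)(1) = 4
A²[2,3] = (-1)(1) + (0)(2) + (2)(1) = 1
A²[3,1] = (-2)(0) + (1)(-1) + (1)(-2) = -3
A²[3,2] = (-2)(-2) + (1)(0) + (1)(1) = 5
A²[3,3] = (-2)(1) + (1)(2) + (1)(1) = 1
A² = 
  [  0,   1,  -3]
  [ -4,   4,   1]
  [ -3,   5,   1]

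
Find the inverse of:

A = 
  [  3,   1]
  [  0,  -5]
det(A) = (3)(-5) - (1)(0) = -15
For a 2×2 matrix, A⁻¹ = (1/det(A)) · [[d, -b], [-c, a]]
    = (-1/15) · [[-5, -1], [0, 3]]

A⁻¹ = 
  [ 1/3, 1/15]
  [   0, -1/5]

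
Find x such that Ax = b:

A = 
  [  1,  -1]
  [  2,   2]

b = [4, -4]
Row reduce the augmented matrix [A|b]:
R2 → R2 - (2)·R1
REF = 
  [  1,  -1,   4]
  [  0,   4, -12]

Back-substitution:
x₂ = (-12) / 4 = -3
x₁ = (4 - (-1)(-3)) / 1 = 1

x = [1, -3]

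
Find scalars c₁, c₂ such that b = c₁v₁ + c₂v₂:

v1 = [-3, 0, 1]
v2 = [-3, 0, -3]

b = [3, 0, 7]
c1 = 1, c2 = -2

b = 1·v1 + -2·v2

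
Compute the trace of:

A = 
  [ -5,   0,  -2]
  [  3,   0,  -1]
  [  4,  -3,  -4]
-9

tr(A) = -5 + 0 + -4 = -9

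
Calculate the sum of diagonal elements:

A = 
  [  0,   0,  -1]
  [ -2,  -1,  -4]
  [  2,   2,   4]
3

tr(A) = 0 + -1 + 4 = 3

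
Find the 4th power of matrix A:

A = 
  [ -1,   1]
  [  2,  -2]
A^4 = 
  [ 27, -27]
  [-54,  54]

A² = A·A:
A²[1,1] = (-1)(-1) + (1)(2) = 3
A²[1,2] = (-1)(1) + (1)(-2) = -3
A²[2,1] = (2)(-1) + (-2)(2) = -6
A²[2,2] = (2)(1) + (-2)(-2) = 6
A² = 
  [  3,  -3]
  [ -6,   6]

A^3 = A^2·A:
A^3[1,1] = (3)(-1) + (-3)(2) = -9
A^3[1,2] = (3)(1) + (-3)(-2) = 9
A^3[2,1] = (-6)(-1) + (6)(2) = 18
A^3[2,2] = (-6)(1) + (6)(-2) = -18
A^3 = 
  [ -9,   9]
  [ 18, -18]

A^4 = A^3·A:
A^4[1,1] = (-9)(-1) + (9)(2) = 27
A^4[1,2] = (-9)(1) + (9)(-2) = -27
A^4[2,1] = (18)(-1) + (-18)(2) = -54
A^4[2,2] = (18)(1) + (-18)(-2) = 54
A^4 = 
  [ 27, -27]
  [-54,  54]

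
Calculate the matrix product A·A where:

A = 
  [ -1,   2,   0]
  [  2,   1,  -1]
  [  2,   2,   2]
A² = A·A:
A²[1,1] = (-1)(-1) + (2)(2) + (0)(2) = 5
A²[1,2] = (-1)(2) + (2)(1) + (0)(2) = 0
A²[1,3] = (-1)(0) + (2)(-1) + (0)(2) = -2
A²[2,1] = (2)(-1) + (1)(2) + (-1)(2) = -2
A²[2,2] = (2)(2) + (1)(1) + (-1)(2) = 3
A²[2,3] = (2)(0) + (1)(-1) + (-1)(2) = -3
A²[3,1] = (2)(-1) + (2)(2) + (2)(2) = 6
A²[3,2] = (2)(2) + (2)(1) + (2)(2) = 10
A²[3,3] = (2)(0) + (2)(-1) + (2)(2) = 2
A² = 
  [  5,   0,  -2]
  [ -2,   3,  -3]
  [  6,  10,   2]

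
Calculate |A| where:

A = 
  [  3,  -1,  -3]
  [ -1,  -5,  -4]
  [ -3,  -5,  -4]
Cofactor expansion along row 1:
det(A) = (3)·((-5)(-4) - (-4)(-5)) - (-1)·((-1)(-4) - (-4)(-3)) + (-3)·((-1)(-5) - (-5)(-3))
  = (3)(0) - (-1)(-8) + (-3)(-10)
  = 22

det(A) = 22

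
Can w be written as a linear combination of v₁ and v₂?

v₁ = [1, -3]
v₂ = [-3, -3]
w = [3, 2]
Yes

Form the augmented matrix and row-reduce:
[v₁|v₂|w] = 
  [  1,  -3,   3]
  [ -3,  -3,   2]
R2 → R2 + (3)·R1
REF = 
  [  1,  -3,   3]
  [  0, -12,  11]

No row of the form [0 0 | nonzero], so the system is consistent. Back-substitution gives c₁ = 1/4, c₂ = -11/12: w = (1/4)·v₁ + (-11/12)·v₂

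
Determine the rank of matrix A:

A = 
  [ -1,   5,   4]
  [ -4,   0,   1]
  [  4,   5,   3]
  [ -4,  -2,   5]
rank(A) = 3

Row reduce:
R2 → R2 - (4)·R1
R3 → R3 + (4)·R1
R4 → R4 - (4)·R1
R3 → R3 + (5/4)·R2
R4 → R4 - (11/10)·R2
R4 → R4 - (22)·R3
REF = 
  [ -1,   5,   4]
  [  0, -20, -15]
  [  0,   0, 1/4]
  [  0,   0,   0]
Pivot columns: 1, 2, 3 → 3 pivots.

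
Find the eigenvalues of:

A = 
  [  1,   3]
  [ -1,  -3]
tr(A) = -2, det(A) = 0
Characteristic polynomial: λ² - tr(A)λ + det(A) = λ² + 2λ
λ² + 2λ = λ(λ + 2)

λ = 0, -2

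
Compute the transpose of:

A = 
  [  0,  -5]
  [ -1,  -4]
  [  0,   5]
Aᵀ = 
  [  0,  -1,   0]
  [ -5,  -4,   5]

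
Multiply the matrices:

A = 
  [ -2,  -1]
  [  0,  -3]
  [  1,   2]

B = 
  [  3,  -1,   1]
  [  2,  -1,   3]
AB = 
  [ -8,   3,  -5]
  [ -6,   3,  -9]
  [  7,  -3,   7]

A is 3×2 and B is 2×3, so AB is 3×3. Each entry is (row of A)·(column of B):
AB[1,1] = (-2)(3) + (-1)(2) = -8
AB[1,2] = (-2)(-1) + (-1)(-1) = 3
AB[1,3] = (-2)(1) + (-1)(3) = -5
AB[2,1] = (0)(3) + (-3)(2) = -6
AB[2,2] = (0)(-1) + (-3)(-1) = 3
AB[2,3] = (0)(1) + (-3)(3) = -9
AB[3,1] = (1)(3) + (2)(2) = 7
AB[3,2] = (1)(-1) + (2)(-1) = -3
AB[3,3] = (1)(1) + (2)(3) = 7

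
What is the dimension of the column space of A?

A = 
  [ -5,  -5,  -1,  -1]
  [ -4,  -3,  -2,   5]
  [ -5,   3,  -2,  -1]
dim(Col(A)) = 3

Row reduce:
R2 → R2 - (4/5)·R1
R3 → R3 - (1)·R1
R3 → R3 - (8)·R2
REF = 
  [    -5,     -5,     -1,     -1]
  [     0,      1,   -6/5,   29/5]
  [     0,      0,   43/5, -232/5]
Pivot columns: 1, 2, 3 → 3 pivots.
dim(Col(A)) = number of pivot columns = 3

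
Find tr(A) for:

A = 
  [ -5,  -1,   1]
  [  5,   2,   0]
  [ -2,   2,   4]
1

tr(A) = -5 + 2 + 4 = 1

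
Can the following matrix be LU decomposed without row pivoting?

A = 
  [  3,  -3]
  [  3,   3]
Yes.
A[1,1] = 3 ≠ 0, so Gaussian elimination proceeds without a row swap: multiplier ℓ₂₁ = (3)/(3) = 1, and U[2,2] = 3 - (1)(-3) = 6.
L = 
  [  1,   0]
  [  1,   1]
U = 
  [  3,  -3]
  [  0,   6]
Check row 2 of LU: [(1)(3), (1)(-3) + 6] = [3, 3] = row 2 of A ✓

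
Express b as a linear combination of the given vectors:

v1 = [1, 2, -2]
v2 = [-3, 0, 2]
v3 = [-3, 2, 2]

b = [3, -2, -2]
c1 = 0, c2 = 0, c3 = -1

b = 0·v1 + 0·v2 + -1·v3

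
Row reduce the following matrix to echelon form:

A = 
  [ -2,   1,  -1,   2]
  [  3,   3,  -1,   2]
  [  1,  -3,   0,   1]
Row operations:
R2 → R2 + (3/2)·R1
R3 → R3 + (1/2)·R1
R3 → R3 + (5/9)·R2

Resulting echelon form:
REF = 
  [   -2,     1,    -1,     2]
  [    0,   9/2,  -5/2,     5]
  [    0,     0, -17/9,  43/9]

Rank = 3 (number of non-zero pivot rows).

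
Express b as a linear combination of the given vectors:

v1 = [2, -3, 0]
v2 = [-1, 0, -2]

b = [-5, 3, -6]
c1 = -1, c2 = 3

b = -1·v1 + 3·v2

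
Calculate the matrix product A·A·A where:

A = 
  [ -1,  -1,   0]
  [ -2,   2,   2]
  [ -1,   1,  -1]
A^3 = 
  [  1,  -7,   0]
  [-14,  22,  14]
  [ -7,   7,   1]

A² = A·A:
A²[1,1] = (-1)(-1) + (-1)(-2) + (0)(-1) = 3
A²[1,2] = (-1)(-1) + (-1)(2) + (0)(1) = -1
A²[1,3] = (-1)(0) + (-1)(2) + (0)(-1) = -2
A²[2,1] = (-2)(-1) + (2)(-2) + (2)(-1) = -4
A²[2,2] = (-2)(-1) + (2)(2) + (2)(1) = 8
A²[2,3] = (-2)(0) + (2)(2) + (2)(-1) = 2
A²[3,1] = (-1)(-1) + (1)(-2) + (-1)(-1) = 0
A²[3,2] = (-1)(-1) + (1)(2) + (-1)(1) = 2
A²[3,3] = (-1)(0) + (1)(2) + (-1)(-1) = 3
A² = 
  [  3,  -1,  -2]
  [ -4,   8,   2]
  [  0,   2,   3]

A^3 = A^2·A:
A^3[1,1] = (3)(-1) + (-1)(-2) + (-2)(-1) = 1
A^3[1,2] = (3)(-1) + (-1)(2) + (-2)(1) = -7
A^3[1,3] = (3)(0) + (-1)(2) + (-2)(-1) = 0
A^3[2,1] = (-4)(-1) + (8)(-2) + (2)(-1) = -14
A^3[2,2] = (-4)(-1) + (8)(2) + (2)(1) = 22
A^3[2,3] = (-4)(0) + (8)(2) + (2)(-1) = 14
A^3[3,1] = (0)(-1) + (2)(-2) + (3)(-1) = -7
A^3[3,2] = (0)(-1) + (2)(2) + (3)(1) = 7
A^3[3,3] = (0)(0) + (2)(2) + (3)(-1) = 1
A^3 = 
  [  1,  -7,   0]
  [-14,  22,  14]
  [ -7,   7,   1]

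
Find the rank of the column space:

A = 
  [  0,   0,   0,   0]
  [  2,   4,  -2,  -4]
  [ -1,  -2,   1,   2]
dim(Col(A)) = 1

Row reduce:
Swap R1 ↔ R2
R3 → R3 + (1/2)·R1
REF = 
  [  2,   4,  -2,  -4]
  [  0,   0,   0,   0]
  [  0,   0,   0,   0]
Pivot columns: 1 → 1 pivot.
dim(Col(A)) = number of pivot columns = 1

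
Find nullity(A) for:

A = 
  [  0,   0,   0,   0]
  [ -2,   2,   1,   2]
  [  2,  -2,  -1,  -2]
nullity(A) = 3

Row reduce:
Swap R1 ↔ R2
R3 → R3 + (1)·R1
REF = 
  [ -2,   2,   1,   2]
  [  0,   0,   0,   0]
  [  0,   0,   0,   0]
Pivot columns: 1 → 1 pivot.
rank(A) = 1, so nullity(A) = 4 - 1 = 3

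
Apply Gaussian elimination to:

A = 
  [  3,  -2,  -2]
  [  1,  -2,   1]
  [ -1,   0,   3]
Row operations:
R2 → R2 - (1/3)·R1
R3 → R3 + (1/3)·R1
R3 → R3 - (1/2)·R2

Resulting echelon form:
REF = 
  [   3,   -2,   -2]
  [   0, -4/3,  5/3]
  [   0,    0,  3/2]

Rank = 3 (number of non-zero pivot rows).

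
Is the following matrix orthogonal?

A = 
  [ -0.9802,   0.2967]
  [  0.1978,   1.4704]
No

AᵀA = 
  [  0.9999,   0]
  [  0,   2.2501]
≠ I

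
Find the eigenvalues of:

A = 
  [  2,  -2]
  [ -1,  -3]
λ = (-1 + √33)/2, (-1 - √33)/2  (≈ 2.372, -3.372)

tr(A) = -1, det(A) = -8
Characteristic polynomial: λ² - tr(A)λ + det(A) = λ² + λ - 8
λ² + λ - 8 = 0  ⇒  λ = (-1 ± √((1)² - 4·(-8)))/2 = (-1 ± √(33))/2
  = (-1 + √33)/2,  (-1 - √33)/2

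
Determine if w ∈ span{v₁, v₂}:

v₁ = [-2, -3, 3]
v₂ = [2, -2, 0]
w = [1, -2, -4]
No

Form the augmented matrix and row-reduce:
[v₁|v₂|w] = 
  [ -2,   2,   1]
  [ -3,  -2,  -2]
  [  3,   0,  -4]
R2 → R2 - (3/2)·R1
R3 → R3 + (3/2)·R1
R3 → R3 + (3/5)·R2
REF = 
  [   -2,     2,     1]
  [    0,    -5,  -7/2]
  [    0,     0, -23/5]

Row 3 reads [0 0 | -23/5], i.e. 0 = -23/5, so the system is inconsistent and w ∉ span{v₁, v₂}.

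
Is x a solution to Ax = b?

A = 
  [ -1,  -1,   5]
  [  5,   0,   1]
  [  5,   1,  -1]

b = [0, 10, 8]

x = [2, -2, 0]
Yes

Ax = [0, 10, 8] = b ✓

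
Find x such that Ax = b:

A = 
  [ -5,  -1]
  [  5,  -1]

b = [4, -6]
Row reduce the augmented matrix [A|b]:
R2 → R2 + (1)·R1
REF = 
  [ -5,  -1,   4]
  [  0,  -2,  -2]

Back-substitution:
x₂ = (-2) / (-2) = 1
x₁ = (4 - (-1)(1)) / (-5) = -1

x = [-1, 1]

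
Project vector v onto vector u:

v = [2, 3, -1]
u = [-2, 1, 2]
proj_u(v) = [2/3, -1/3, -2/3]

v·u = (2)(-2) + (3)(1) + (-1)(2) = -3
u·u = (-2)² + (1)² + (2)² = 9
proj_u(v) = (v·u / u·u) × u = (-3/9) × u = (-1/3) × u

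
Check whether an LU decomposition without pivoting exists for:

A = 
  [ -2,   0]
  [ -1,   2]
Yes.
A[1,1] = -2 ≠ 0, so Gaussian elimination proceeds without a row swap: multiplier ℓ₂₁ = (-1)/(-2) = 1/2, and U[2,2] = 2 - (1/2)(0) = 2.
L = 
  [  1,   0]
  [1/2,   1]
U = 
  [ -2,   0]
  [  0,   2]
Check row 2 of LU: [(1/2)(-2), (1/2)(0) + 2] = [-1, 2] = row 2 of A ✓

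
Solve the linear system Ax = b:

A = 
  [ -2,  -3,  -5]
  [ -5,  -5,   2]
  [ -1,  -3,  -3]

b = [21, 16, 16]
x = [-1, -3, -2]

Row reduce the augmented matrix [A|b]:
R2 → R2 - (5/2)·R1
R3 → R3 - (1/2)·R1
R3 → R3 + (3/5)·R2
REF = 
  [   -2,    -3,    -5,    21]
  [    0,   5/2,  29/2, -73/2]
  [    0,     0,  41/5, -82/5]

Back-substitution:
x₃ = (-82/5) / (41/5) = -2
x₂ = (-73/2 - (29/2)(-2)) / (5/2) = -3
x₁ = (21 - (-3)(-3) - (-5)(-2)) / (-2) = -1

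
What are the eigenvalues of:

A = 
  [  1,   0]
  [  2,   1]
λ = 1, 1

tr(A) = 2, det(A) = 1
Characteristic polynomial: λ² - tr(A)λ + det(A) = λ² - 2λ + 1
λ² - 2λ + 1 = (λ - 1)²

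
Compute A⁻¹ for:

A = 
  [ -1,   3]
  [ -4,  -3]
det(A) = (-1)(-3) - (3)(-4) = 15
For a 2×2 matrix, A⁻¹ = (1/det(A)) · [[d, -b], [-c, a]]
    = (1/15) · [[-3, -3], [4, -1]]

A⁻¹ = 
  [ -1/5,  -1/5]
  [ 4/15, -1/15]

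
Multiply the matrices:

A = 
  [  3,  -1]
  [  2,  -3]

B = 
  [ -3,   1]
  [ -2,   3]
A is 2×2 and B is 2×2, so AB is 2×2. Each entry is (row of A)·(column of B):
AB[1,1] = (3)(-3) + (-1)(-2) = -7
AB[1,2] = (3)(1) + (-1)(3) = 0
AB[2,1] = (2)(-3) + (-3)(-2) = 0
AB[2,2] = (2)(1) + (-3)(3) = -7

AB = 
  [ -7,   0]
  [  0,  -7]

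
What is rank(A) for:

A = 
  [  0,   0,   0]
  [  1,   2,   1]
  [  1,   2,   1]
Row reduce:
Swap R1 ↔ R2
R3 → R3 - (1)·R1
REF = 
  [  1,   2,   1]
  [  0,   0,   0]
  [  0,   0,   0]
Pivot columns: 1 → 1 pivot.

rank(A) = 1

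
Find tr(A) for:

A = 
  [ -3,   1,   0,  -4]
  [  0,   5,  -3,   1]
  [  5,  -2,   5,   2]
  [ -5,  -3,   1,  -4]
3

tr(A) = -3 + 5 + 5 + -4 = 3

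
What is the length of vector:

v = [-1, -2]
2.236

||v||₂ = √((-1)² + (-2)²) = √5 = 2.236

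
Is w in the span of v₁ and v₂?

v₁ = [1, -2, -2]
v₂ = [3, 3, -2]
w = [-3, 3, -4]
No

Form the augmented matrix and row-reduce:
[v₁|v₂|w] = 
  [  1,   3,  -3]
  [ -2,   3,   3]
  [ -2,  -2,  -4]
R2 → R2 + (2)·R1
R3 → R3 + (2)·R1
R3 → R3 - (4/9)·R2
REF = 
  [    1,     3,    -3]
  [    0,     9,    -3]
  [    0,     0, -26/3]

Row 3 reads [0 0 | -26/3], i.e. 0 = -26/3, so the system is inconsistent and w ∉ span{v₁, v₂}.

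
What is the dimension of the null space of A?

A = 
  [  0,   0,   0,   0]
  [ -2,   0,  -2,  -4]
nullity(A) = 3

Row reduce:
Swap R1 ↔ R2
REF = 
  [ -2,   0,  -2,  -4]
  [  0,   0,   0,   0]
Pivot columns: 1 → 1 pivot.
rank(A) = 1, so nullity(A) = 4 - 1 = 3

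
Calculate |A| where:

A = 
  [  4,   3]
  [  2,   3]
6

For a 2×2 matrix, det = ad - bc = (4)(3) - (3)(2) = 6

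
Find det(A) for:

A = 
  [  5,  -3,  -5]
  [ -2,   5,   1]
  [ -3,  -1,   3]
-14

Cofactor expansion along row 1:
det(A) = (5)·((5)(3) - (1)(-1)) - (-3)·((-2)(3) - (1)(-3)) + (-5)·((-2)(-1) - (5)(-3))
  = (5)(16) - (-3)(-3) + (-5)(17)
  = -14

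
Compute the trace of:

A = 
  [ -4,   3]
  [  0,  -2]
-6

tr(A) = -4 + -2 = -6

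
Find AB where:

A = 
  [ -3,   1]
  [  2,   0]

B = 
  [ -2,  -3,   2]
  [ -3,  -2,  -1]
A is 2×2 and B is 2×3, so AB is 2×3. Each entry is (row of A)·(column of B):
AB[1,1] = (-3)(-2) + (1)(-3) = 3
AB[1,2] = (-3)(-3) + (1)(-2) = 7
AB[1,3] = (-3)(2) + (1)(-1) = -7
AB[2,1] = (2)(-2) + (0)(-3) = -4
AB[2,2] = (2)(-3) + (0)(-2) = -6
AB[2,3] = (2)(2) + (0)(-1) = 4

AB = 
  [  3,   7,  -7]
  [ -4,  -6,   4]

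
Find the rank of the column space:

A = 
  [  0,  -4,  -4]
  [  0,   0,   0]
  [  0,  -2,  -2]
Row reduce:
R3 → R3 - (1/2)·R1
REF = 
  [  0,  -4,  -4]
  [  0,   0,   0]
  [  0,   0,   0]
Pivot columns: 2 → 1 pivot.
dim(Col(A)) = number of pivot columns = 1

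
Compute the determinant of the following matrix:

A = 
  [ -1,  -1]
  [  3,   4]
-1

For a 2×2 matrix, det = ad - bc = (-1)(4) - (-1)(3) = -1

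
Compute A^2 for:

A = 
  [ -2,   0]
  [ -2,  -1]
A² = A·A:
A²[1,1] = (-2)(-2) + (0)(-2) = 4
A²[1,2] = (-2)(0) + (0)(-1) = 0
A²[2,1] = (-2)(-2) + (-1)(-2) = 6
A²[2,2] = (-2)(0) + (-1)(-1) = 1
A² = 
  [  4,   0]
  [  6,   1]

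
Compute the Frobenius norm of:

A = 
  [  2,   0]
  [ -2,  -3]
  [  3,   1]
||A||_F = 5.196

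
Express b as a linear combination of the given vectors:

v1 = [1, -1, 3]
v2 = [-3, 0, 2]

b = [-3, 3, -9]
c1 = -3, c2 = 0

b = -3·v1 + 0·v2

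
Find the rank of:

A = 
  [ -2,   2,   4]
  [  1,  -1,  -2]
rank(A) = 1

Row reduce:
R2 → R2 + (1/2)·R1
REF = 
  [ -2,   2,   4]
  [  0,   0,   0]
Pivot columns: 1 → 1 pivot.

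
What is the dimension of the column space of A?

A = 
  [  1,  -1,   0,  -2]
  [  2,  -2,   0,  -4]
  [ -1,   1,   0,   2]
Row reduce:
R2 → R2 - (2)·R1
R3 → R3 + (1)·R1
REF = 
  [  1,  -1,   0,  -2]
  [  0,   0,   0,   0]
  [  0,   0,   0,   0]
Pivot columns: 1 → 1 pivot.
dim(Col(A)) = number of pivot columns = 1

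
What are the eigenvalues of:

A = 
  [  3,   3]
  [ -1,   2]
tr(A) = 5, det(A) = 9
Characteristic polynomial: λ² - tr(A)λ + det(A) = λ² - 5λ + 9
λ² - 5λ + 9 = 0  ⇒  λ = (5 ± √((-5)² - 4·(9)))/2 = (5 ± √(-11))/2
  = (5 + i√11)/2,  (5 - i√11)/2

λ = (5 + i√11)/2, (5 - i√11)/2  (≈ 2.5 + 1.658i, 2.5 - 1.658i)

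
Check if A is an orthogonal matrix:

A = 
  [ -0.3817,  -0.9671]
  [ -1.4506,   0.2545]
No

AᵀA = 
  [  2.2499,   0]
  [  0,   1.0001]
≠ I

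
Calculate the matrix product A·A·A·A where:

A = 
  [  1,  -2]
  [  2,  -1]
A² = A·A:
A²[1,1] = (1)(1) + (-2)(2) = -3
A²[1,2] = (1)(-2) + (-2)(-1) = 0
A²[2,1] = (2)(1) + (-1)(2) = 0
A²[2,2] = (2)(-2) + (-1)(-1) = -3
A² = 
  [ -3,   0]
  [  0,  -3]

A^3 = A^2·A:
A^3[1,1] = (-3)(1) + (0)(2) = -3
A^3[1,2] = (-3)(-2) + (0)(-1) = 6
A^3[2,1] = (0)(1) + (-3)(2) = -6
A^3[2,2] = (0)(-2) + (-3)(-1) = 3
A^3 = 
  [ -3,   6]
  [ -6,   3]

A^4 = A^3·A:
A^4[1,1] = (-3)(1) + (6)(2) = 9
A^4[1,2] = (-3)(-2) + (6)(-1) = 0
A^4[2,1] = (-6)(1) + (3)(2) = 0
A^4[2,2] = (-6)(-2) + (3)(-1) = 9
A^4 = 
  [  9,   0]
  [  0,   9]

Therefore
A^4 = 
  [  9,   0]
  [  0,   9]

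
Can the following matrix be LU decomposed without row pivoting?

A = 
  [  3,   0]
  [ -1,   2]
Yes.
A[1,1] = 3 ≠ 0, so Gaussian elimination proceeds without a row swap: multiplier ℓ₂₁ = (-1)/(3) = -1/3, and U[2,2] = 2 - (-1/3)(0) = 2.
L = 
  [   1,    0]
  [-1/3,    1]
U = 
  [  3,   0]
  [  0,   2]
Check row 2 of LU: [(-1/3)(3), (-1/3)(0) + 2] = [-1, 2] = row 2 of A ✓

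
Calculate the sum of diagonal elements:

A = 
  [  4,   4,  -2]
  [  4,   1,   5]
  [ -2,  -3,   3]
8

tr(A) = 4 + 1 + 3 = 8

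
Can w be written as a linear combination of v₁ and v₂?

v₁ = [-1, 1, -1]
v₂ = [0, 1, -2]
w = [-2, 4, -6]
Yes

Form the augmented matrix and row-reduce:
[v₁|v₂|w] = 
  [ -1,   0,  -2]
  [  1,   1,   4]
  [ -1,  -2,  -6]
R2 → R2 + (1)·R1
R3 → R3 - (1)·R1
R3 → R3 + (2)·R2
REF = 
  [ -1,   0,  -2]
  [  0,   1,   2]
  [  0,   0,   0]

No row of the form [0 0 | nonzero], so the system is consistent. Back-substitution gives c₁ = 2, c₂ = 2: w = (2)·v₁ + (2)·v₂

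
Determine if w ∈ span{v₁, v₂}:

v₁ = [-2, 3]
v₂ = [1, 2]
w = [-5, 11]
Yes

Form the augmented matrix and row-reduce:
[v₁|v₂|w] = 
  [ -2,   1,  -5]
  [  3,   2,  11]
R2 → R2 + (3/2)·R1
REF = 
  [ -2,   1,  -5]
  [  0, 7/2, 7/2]

No row of the form [0 0 | nonzero], so the system is consistent. Back-substitution gives c₁ = 3, c₂ = 1: w = (3)·v₁ + (1)·v₂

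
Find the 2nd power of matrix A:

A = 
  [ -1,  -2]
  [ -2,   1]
A² = A·A:
A²[1,1] = (-1)(-1) + (-2)(-2) = 5
A²[1,2] = (-1)(-2) + (-2)(1) = 0
A²[2,1] = (-2)(-1) + (1)(-2) = 0
A²[2,2] = (-2)(-2) + (1)(1) = 5
A² = 
  [  5,   0]
  [  0,   5]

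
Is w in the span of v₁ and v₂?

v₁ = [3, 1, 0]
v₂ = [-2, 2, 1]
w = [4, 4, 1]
Yes

Form the augmented matrix and row-reduce:
[v₁|v₂|w] = 
  [  3,  -2,   4]
  [  1,   2,   4]
  [  0,   1,   1]
R2 → R2 - (1/3)·R1
R3 → R3 - (3/8)·R2
REF = 
  [  3,  -2,   4]
  [  0, 8/3, 8/3]
  [  0,   0,   0]

No row of the form [0 0 | nonzero], so the system is consistent. Back-substitution gives c₁ = 2, c₂ = 1: w = (2)·v₁ + (1)·v₂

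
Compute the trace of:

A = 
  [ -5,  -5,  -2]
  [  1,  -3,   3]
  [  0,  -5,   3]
-5

tr(A) = -5 + -3 + 3 = -5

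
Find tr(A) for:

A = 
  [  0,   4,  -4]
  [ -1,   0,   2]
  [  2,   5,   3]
3

tr(A) = 0 + 0 + 3 = 3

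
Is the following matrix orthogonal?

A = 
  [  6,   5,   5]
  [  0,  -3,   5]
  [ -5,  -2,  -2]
No

AᵀA = 
  [ 61,  40,  40]
  [ 40,  38,  14]
  [ 40,  14,  54]
≠ I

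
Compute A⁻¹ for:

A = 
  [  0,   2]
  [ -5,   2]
det(A) = (0)(2) - (2)(-5) = 10
For a 2×2 matrix, A⁻¹ = (1/det(A)) · [[d, -b], [-c, a]]
    = (1/10) · [[2, -2], [5, 0]]

A⁻¹ = 
  [ 1/5, -1/5]
  [ 1/2,    0]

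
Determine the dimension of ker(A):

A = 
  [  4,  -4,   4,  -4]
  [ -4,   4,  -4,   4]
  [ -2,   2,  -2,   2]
nullity(A) = 3

Row reduce:
R2 → R2 + (1)·R1
R3 → R3 + (1/2)·R1
REF = 
  [  4,  -4,   4,  -4]
  [  0,   0,   0,   0]
  [  0,   0,   0,   0]
Pivot columns: 1 → 1 pivot.
rank(A) = 1, so nullity(A) = 4 - 1 = 3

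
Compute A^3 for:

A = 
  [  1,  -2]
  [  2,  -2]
A^3 = 
  [  1,   2]
  [ -2,   4]

A² = A·A:
A²[1,1] = (1)(1) + (-2)(2) = -3
A²[1,2] = (1)(-2) + (-2)(-2) = 2
A²[2,1] = (2)(1) + (-2)(2) = -2
A²[2,2] = (2)(-2) + (-2)(-2) = 0
A² = 
  [ -3,   2]
  [ -2,   0]

A^3 = A^2·A:
A^3[1,1] = (-3)(1) + (2)(2) = 1
A^3[1,2] = (-3)(-2) + (2)(-2) = 2
A^3[2,1] = (-2)(1) + (0)(2) = -2
A^3[2,2] = (-2)(-2) + (0)(-2) = 4
A^3 = 
  [  1,   2]
  [ -2,   4]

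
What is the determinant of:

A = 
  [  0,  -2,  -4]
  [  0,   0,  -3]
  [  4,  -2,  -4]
Cofactor expansion along row 1:
det(A) = (0)·((0)(-4) - (-3)(-2)) - (-2)·((0)(-4) - (-3)(4)) + (-4)·((0)(-2) - (0)(4))
  = (0)(-6) - (-2)(12) + (-4)(0)
  = 24

det(A) = 24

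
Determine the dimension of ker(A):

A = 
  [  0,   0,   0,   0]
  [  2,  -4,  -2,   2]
nullity(A) = 3

Row reduce:
Swap R1 ↔ R2
REF = 
  [  2,  -4,  -2,   2]
  [  0,   0,   0,   0]
Pivot columns: 1 → 1 pivot.
rank(A) = 1, so nullity(A) = 4 - 1 = 3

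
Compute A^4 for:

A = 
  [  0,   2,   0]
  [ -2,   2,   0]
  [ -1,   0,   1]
A² = A·A:
A²[1,1] = (0)(0) + (2)(-2) + (0)(-1) = -4
A²[1,2] = (0)(2) + (2)(2) + (0)(0) = 4
A²[1,3] = (0)(0) + (2)(0) + (0)(1) = 0
A²[2,1] = (-2)(0) + (2)(-2) + (0)(-1) = -4
A²[2,2] = (-2)(2) + (2)(2) + (0)(0) = 0
A²[2,3] = (-2)(0) + (2)(0) + (0)(1) = 0
A²[3,1] = (-1)(0) + (0)(-2) + (1)(-1) = -1
A²[3,2] = (-1)(2) + (0)(2) + (1)(0) = -2
A²[3,3] = (-1)(0) + (0)(0) + (1)(1) = 1
A² = 
  [ -4,   4,   0]
  [ -4,   0,   0]
  [ -1,  -2,   1]

A^3 = A^2·A:
A^3[1,1] = (-4)(0) + (4)(-2) + (0)(-1) = -8
A^3[1,2] = (-4)(2) + (4)(2) + (0)(0) = 0
A^3[1,3] = (-4)(0) + (4)(0) + (0)(1) = 0
A^3[2,1] = (-4)(0) + (0)(-2) + (0)(-1) = 0
A^3[2,2] = (-4)(2) + (0)(2) + (0)(0) = -8
A^3[2,3] = (-4)(0) + (0)(0) + (0)(1) = 0
A^3[3,1] = (-1)(0) + (-2)(-2) + (1)(-1) = 3
A^3[3,2] = (-1)(2) + (-2)(2) + (1)(0) = -6
A^3[3,3] = (-1)(0) + (-2)(0) + (1)(1) = 1
A^3 = 
  [ -8,   0,   0]
  [  0,  -8,   0]
  [  3,  -6,   1]

A^4 = A^3·A:
A^4[1,1] = (-8)(0) + (0)(-2) + (0)(-1) = 0
A^4[1,2] = (-8)(2) + (0)(2) + (0)(0) = -16
A^4[1,3] = (-8)(0) + (0)(0) + (0)(1) = 0
A^4[2,1] = (0)(0) + (-8)(-2) + (0)(-1) = 16
A^4[2,2] = (0)(2) + (-8)(2) + (0)(0) = -16
A^4[2,3] = (0)(0) + (-8)(0) + (0)(1) = 0
A^4[3,1] = (3)(0) + (-6)(-2) + (1)(-1) = 11
A^4[3,2] = (3)(2) + (-6)(2) + (1)(0) = -6
A^4[3,3] = (3)(0) + (-6)(0) + (1)(1) = 1
A^4 = 
  [  0, -16,   0]
  [ 16, -16,   0]
  [ 11,  -6,   1]

Therefore
A^4 = 
  [  0, -16,   0]
  [ 16, -16,   0]
  [ 11,  -6,   1]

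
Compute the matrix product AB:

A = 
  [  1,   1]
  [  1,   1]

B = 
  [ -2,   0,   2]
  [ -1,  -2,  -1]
AB = 
  [ -3,  -2,   1]
  [ -3,  -2,   1]

A is 2×2 and B is 2×3, so AB is 2×3. Each entry is (row of A)·(column of B):
AB[1,1] = (1)(-2) + (1)(-1) = -3
AB[1,2] = (1)(0) + (1)(-2) = -2
AB[1,3] = (1)(2) + (1)(-1) = 1
AB[2,1] = (1)(-2) + (1)(-1) = -3
AB[2,2] = (1)(0) + (1)(-2) = -2
AB[2,3] = (1)(2) + (1)(-1) = 1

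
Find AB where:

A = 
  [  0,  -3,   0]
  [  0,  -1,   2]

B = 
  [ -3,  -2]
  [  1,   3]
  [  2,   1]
AB = 
  [ -3,  -9]
  [  3,  -1]

A is 2×3 and B is 3×2, so AB is 2×2. Each entry is (row of A)·(column of B):
AB[1,1] = (0)(-3) + (-3)(1) + (0)(2) = -3
AB[1,2] = (0)(-2) + (-3)(3) + (0)(1) = -9
AB[2,1] = (0)(-3) + (-1)(1) + (2)(2) = 3
AB[2,2] = (0)(-2) + (-1)(3) + (2)(1) = -1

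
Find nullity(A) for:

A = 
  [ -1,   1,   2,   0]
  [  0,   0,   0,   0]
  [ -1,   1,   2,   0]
nullity(A) = 3

Row reduce:
R3 → R3 - (1)·R1
REF = 
  [ -1,   1,   2,   0]
  [  0,   0,   0,   0]
  [  0,   0,   0,   0]
Pivot columns: 1 → 1 pivot.
rank(A) = 1, so nullity(A) = 4 - 1 = 3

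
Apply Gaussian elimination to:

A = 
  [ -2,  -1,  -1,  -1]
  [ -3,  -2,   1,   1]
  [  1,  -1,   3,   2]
Row operations:
R2 → R2 - (3/2)·R1
R3 → R3 + (1/2)·R1
R3 → R3 - (3)·R2

Resulting echelon form:
REF = 
  [  -2,   -1,   -1,   -1]
  [   0, -1/2,  5/2,  5/2]
  [   0,    0,   -5,   -6]

Rank = 3 (number of non-zero pivot rows).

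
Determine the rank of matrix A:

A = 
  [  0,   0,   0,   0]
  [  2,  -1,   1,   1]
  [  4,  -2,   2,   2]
Row reduce:
Swap R1 ↔ R2
R3 → R3 - (2)·R1
REF = 
  [  2,  -1,   1,   1]
  [  0,   0,   0,   0]
  [  0,   0,   0,   0]
Pivot columns: 1 → 1 pivot.

rank(A) = 1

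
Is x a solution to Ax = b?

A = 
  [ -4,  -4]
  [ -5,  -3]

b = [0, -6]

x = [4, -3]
No

Ax = [-4, -11] ≠ b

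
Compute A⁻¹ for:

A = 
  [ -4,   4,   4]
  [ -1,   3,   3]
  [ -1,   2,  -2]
det(A) = (-4)·((3)(-2) - (3)(2)) - (4)·((-1)(-2) - (3)(-1)) + (4)·((-1)(2) - (3)(-1))
  = (-4)(-12) - (4)(5) + (4)(1)
  = 32
det(A) = 32 ≠ 0, so A is invertible.

Cofactors Cᵢⱼ = (-1)ⁱ⁺ʲ·Mᵢⱼ:
C = 
  [-12,  -5,   1]
  [ 16,  12,   4]
  [  0,   8,  -8]

adj(A) = Cᵀ:
adj(A) = 
  [-12,  16,   0]
  [ -5,  12,   8]
  [  1,   4,  -8]

A⁻¹ = (1/32) · adj(A):
A⁻¹ = 
  [ -3/8,   1/2,     0]
  [-5/32,   3/8,   1/4]
  [ 1/32,   1/8,  -1/4]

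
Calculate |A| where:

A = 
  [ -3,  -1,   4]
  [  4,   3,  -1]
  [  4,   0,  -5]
Cofactor expansion along row 1:
det(A) = (-3)·((3)(-5) - (-1)(0)) - (-1)·((4)(-5) - (-1)(4)) + (4)·((4)(0) - (3)(4))
  = (-3)(-15) - (-1)(-16) + (4)(-12)
  = -19

det(A) = -19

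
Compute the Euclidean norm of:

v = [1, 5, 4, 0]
6.481

||v||₂ = √((1)² + (5)² + (4)² + (0)²) = √42 = 6.481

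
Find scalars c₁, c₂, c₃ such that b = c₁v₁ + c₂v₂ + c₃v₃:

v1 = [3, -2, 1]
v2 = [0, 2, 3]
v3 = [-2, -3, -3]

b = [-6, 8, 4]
c1 = -2, c2 = 2, c3 = 0

b = -2·v1 + 2·v2 + 0·v3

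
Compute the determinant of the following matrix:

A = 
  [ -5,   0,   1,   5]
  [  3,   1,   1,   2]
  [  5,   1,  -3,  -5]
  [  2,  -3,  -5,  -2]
265

Cofactor expansion along row 1: det(A) = a₁₁M₁₁ - a₁₂M₁₂ + a₁₃M₁₃ - a₁₄M₁₄

M₁₁ = det[[1, 1, 2]; [1, -3, -5]; [-3, -5, -2]]
  = (1)·((-3)(-2) - (-5)(-5)) - (1)·((1)(-2) - (-5)(-3)) + (2)·((1)(-5) - (-3)(-3))
  = (1)(-19) - (1)(-17) + (2)(-14)
  = -30
M₁₂ = det[[3, 1, 2]; [5, -3, -5]; [2, -5, -2]]
  = (3)·((-3)(-2) - (-5)(-5)) - (1)·((5)(-2) - (-5)(2)) + (2)·((5)(-5) - (-3)(2))
  = (3)(-19) - (1)(0) + (2)(-19)
  = -95
M₁₃ = det[[3, 1, 2]; [5, 1, -5]; [2, -3, -2]]
  = (3)·((1)(-2) - (-5)(-3)) - (1)·((5)(-2) - (-5)(2)) + (2)·((5)(-3) - (1)(2))
  = (3)(-17) - (1)(0) + (2)(-17)
  = -85
M₁₄ = det[[3, 1, 1]; [5, 1, -3]; [2, -3, -5]]
  = (3)·((1)(-5) - (-3)(-3)) - (1)·((5)(-5) - (-3)(2)) + (1)·((5)(-3) - (1)(2))
  = (3)(-14) - (1)(-19) + (1)(-17)
  = -40

det(A) = (-5)(-30) - (0)(-95) + (1)(-85) - (5)(-40) = 265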